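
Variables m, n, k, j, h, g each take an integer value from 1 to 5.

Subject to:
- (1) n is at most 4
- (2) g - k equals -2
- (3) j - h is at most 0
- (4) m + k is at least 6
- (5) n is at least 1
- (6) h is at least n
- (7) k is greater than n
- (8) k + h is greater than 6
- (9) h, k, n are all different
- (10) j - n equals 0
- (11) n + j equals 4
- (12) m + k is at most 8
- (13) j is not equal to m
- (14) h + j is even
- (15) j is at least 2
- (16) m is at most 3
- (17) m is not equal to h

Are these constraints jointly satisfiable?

Satisfiable

Take m = 1, n = 2, k = 5, j = 2, h = 4, g = 3. Then constraint 2: g - k = -2; constraint 3: j - h = -2, and every other listed constraint is also met.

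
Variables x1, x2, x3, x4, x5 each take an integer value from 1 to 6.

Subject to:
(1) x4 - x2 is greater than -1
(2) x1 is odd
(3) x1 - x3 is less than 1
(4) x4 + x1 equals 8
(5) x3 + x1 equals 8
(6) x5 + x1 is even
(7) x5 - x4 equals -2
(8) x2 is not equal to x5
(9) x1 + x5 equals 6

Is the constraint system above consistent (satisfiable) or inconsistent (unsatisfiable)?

Satisfiable

One satisfying assignment is x1 = 3, x2 = 4, x3 = 5, x4 = 5, x5 = 3.
For the less obvious constraints — constraint 1: x4 - x2 = 1; constraint 3: x1 - x3 = -2 — and the others hold by inspection.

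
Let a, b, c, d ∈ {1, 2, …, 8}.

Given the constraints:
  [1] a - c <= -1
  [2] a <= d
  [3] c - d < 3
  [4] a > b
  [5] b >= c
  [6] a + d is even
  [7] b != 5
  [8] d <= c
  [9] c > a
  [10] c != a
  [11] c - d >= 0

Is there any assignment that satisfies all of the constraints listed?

Unsatisfiable

Constraints 2, 4, 5, and 11 give c ≤ b, b < a, a ≤ d, d ≤ c. Chaining: c ≤ b < a ≤ d ≤ c, which forces c < c — impossible.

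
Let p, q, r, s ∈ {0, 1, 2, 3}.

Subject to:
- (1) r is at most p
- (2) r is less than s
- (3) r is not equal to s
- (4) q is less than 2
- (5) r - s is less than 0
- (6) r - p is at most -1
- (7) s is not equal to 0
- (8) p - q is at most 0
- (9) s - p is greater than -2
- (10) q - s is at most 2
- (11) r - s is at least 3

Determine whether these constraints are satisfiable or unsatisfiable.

Constraints 6, 8, 10, and 11 give s − q ≥ -2, q − p ≥ 0, p − r ≥ 1, r − s ≥ 3.
Adding all 4 inequalities: the left sides telescope to 0, and the right sides sum to (-2) + 0 + 1 + 3 = 2. So 0 ≥ 2, which is false.

Unsatisfiable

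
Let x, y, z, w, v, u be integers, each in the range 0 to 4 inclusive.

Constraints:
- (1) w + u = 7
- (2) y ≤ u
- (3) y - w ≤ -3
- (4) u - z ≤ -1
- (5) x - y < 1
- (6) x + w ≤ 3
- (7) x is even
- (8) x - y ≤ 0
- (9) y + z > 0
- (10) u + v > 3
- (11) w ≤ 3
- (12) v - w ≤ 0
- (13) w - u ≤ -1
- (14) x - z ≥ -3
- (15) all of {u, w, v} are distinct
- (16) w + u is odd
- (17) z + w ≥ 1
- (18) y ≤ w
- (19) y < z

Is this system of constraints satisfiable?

Constraints 3, 4, 8, 13, and 14 give w − y ≥ 3, y − x ≥ 0, x − z ≥ -3, z − u ≥ 1, u − w ≥ 1.
Adding all 5 inequalities: the left sides telescope to 0, and the right sides sum to 3 + 0 + (-3) + 1 + 1 = 2. So 0 ≥ 2, which is false.

Unsatisfiable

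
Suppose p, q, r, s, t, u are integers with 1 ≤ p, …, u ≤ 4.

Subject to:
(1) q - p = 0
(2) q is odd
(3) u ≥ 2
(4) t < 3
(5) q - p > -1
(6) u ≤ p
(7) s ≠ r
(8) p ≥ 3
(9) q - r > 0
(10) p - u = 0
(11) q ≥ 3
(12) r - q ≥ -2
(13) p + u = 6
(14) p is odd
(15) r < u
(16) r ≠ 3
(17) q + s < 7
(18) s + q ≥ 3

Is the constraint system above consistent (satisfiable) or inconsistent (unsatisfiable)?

Take p = 3, q = 3, r = 2, s = 1, t = 1, u = 3. Then constraint 1: q - p = 0; constraint 5: q - p = 0, and every other listed constraint is also met.

Satisfiable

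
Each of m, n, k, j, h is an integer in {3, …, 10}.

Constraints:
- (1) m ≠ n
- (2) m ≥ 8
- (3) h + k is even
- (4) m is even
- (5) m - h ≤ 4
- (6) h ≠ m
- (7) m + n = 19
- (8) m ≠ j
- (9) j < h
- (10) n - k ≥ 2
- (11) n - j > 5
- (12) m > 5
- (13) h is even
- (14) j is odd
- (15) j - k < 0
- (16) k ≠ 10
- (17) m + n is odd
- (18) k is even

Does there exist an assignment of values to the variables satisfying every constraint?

Setting (m, n, k, j, h) = (10, 9, 4, 3, 8) satisfies everything: constraint 5: m - h = 2; constraint 7: m + n = 19; constraint 10: n - k = 5, and the others follow.

Satisfiable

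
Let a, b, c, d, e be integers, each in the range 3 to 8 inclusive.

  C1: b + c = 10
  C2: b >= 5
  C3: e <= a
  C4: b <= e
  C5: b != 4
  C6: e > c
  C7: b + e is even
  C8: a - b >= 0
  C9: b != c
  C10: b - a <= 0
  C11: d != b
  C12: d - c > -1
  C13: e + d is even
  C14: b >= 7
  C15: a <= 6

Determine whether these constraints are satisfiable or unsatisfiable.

Unsatisfiable

From constraints 4 and 14: e ≥ b and b ≥ 7, so e ≥ 7. From constraints 3 and 15: e ≤ a and a ≤ 6, so e ≤ 6. But 6 < 7, so no value of e works.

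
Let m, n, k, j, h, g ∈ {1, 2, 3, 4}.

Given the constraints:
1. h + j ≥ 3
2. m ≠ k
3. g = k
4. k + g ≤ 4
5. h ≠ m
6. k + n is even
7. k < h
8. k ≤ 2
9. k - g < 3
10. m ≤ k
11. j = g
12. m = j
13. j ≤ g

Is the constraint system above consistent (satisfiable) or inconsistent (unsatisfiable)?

Unsatisfiable

From constraints 3, 11, and 12, m = j = g = k, so m = k. But constraint 2 says m ≠ k. Contradiction.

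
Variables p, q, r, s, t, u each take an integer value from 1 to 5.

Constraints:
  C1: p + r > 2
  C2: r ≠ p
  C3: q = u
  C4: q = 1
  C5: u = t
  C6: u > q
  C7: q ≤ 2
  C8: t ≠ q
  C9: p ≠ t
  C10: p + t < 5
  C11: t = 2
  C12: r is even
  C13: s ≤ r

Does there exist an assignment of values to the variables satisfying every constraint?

Constraint 4 fixes q = 1 and constraint 11 fixes t = 2. Constraints 3 and 5 give q = u = t, so q = t. But 1 ≠ 2 — contradiction.

Unsatisfiable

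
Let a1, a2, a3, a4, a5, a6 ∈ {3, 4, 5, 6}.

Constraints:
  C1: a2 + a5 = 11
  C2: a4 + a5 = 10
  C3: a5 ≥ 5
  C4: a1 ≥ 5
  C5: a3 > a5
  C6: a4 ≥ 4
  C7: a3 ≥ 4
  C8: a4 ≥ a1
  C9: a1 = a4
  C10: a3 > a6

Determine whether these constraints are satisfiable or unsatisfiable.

Satisfiable

The assignment a1 = 5, a2 = 6, a3 = 6, a4 = 5, a5 = 5, a6 = 3 works:
  constraint 1 holds since a2 + a5 = 11.
  constraint 2 holds since a4 + a5 = 10.
The rest check out directly.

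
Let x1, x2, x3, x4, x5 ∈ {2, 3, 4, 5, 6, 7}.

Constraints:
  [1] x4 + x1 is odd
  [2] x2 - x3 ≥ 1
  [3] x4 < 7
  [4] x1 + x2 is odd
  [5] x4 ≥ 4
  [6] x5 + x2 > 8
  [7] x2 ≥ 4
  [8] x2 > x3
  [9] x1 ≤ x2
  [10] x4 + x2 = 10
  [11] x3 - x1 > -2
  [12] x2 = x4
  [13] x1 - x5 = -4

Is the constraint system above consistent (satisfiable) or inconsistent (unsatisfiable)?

Setting (x1, x2, x3, x4, x5) = (2, 5, 3, 5, 6) satisfies everything: constraint 2: x2 - x3 = 2; constraint 6: x5 + x2 = 11, and the others follow.

Satisfiable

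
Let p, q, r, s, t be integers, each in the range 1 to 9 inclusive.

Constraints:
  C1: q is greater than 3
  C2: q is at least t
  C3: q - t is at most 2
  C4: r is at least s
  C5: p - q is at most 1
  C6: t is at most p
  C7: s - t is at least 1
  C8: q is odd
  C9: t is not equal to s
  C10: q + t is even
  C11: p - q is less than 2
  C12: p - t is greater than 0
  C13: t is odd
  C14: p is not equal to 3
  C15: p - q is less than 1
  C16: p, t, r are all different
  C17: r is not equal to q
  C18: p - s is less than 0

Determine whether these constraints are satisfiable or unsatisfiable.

Take p = 4, q = 5, r = 9, s = 6, t = 3. Then constraint 3: q - t = 2; constraint 5: p - q = -1; constraint 7: s - t = 3, and every other listed constraint is also met.

Satisfiable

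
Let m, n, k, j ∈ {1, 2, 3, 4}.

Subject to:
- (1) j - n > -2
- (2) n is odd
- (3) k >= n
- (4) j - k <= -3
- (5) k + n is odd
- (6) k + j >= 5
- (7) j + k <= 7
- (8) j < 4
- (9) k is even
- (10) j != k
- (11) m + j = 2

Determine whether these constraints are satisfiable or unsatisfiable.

Try m = 1, n = 1, k = 4, j = 1.
Check constraint 1: j - n = 0; constraint 4: j - k = -3; constraint 6: k + j = 5. The remaining constraints are straightforward to verify.

Satisfiable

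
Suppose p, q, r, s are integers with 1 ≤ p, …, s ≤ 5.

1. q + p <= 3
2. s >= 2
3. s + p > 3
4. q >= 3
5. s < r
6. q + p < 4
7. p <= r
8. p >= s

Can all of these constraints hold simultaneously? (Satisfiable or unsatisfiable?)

From constraint 4: q ≥ 3. From constraints 2 and 8: p ≥ s ≥ 2. Hence q + p ≥ 5. But constraint 1 requires q + p ≤ 3, and 3 < 5. Contradiction.

Unsatisfiable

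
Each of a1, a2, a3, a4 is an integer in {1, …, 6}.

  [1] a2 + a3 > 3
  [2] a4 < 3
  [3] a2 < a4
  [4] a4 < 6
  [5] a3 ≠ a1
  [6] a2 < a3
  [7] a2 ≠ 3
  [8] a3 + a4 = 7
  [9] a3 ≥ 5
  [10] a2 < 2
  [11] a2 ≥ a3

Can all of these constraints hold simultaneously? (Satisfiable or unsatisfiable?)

Unsatisfiable

From constraints 9 and 11: a2 ≥ a3 and a3 ≥ 5, so a2 ≥ 5. From constraint 10: a2 ≤ 1. But 1 < 5, so no value of a2 works.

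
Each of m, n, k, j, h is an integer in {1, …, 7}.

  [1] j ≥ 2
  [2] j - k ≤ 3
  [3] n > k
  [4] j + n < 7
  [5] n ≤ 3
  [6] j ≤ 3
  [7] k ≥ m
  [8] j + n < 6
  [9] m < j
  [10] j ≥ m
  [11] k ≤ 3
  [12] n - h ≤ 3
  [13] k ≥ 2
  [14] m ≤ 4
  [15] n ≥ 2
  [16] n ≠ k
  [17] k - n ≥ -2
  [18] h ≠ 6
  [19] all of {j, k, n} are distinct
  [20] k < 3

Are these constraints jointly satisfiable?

Constraints 1, 5, 6, 11, 13, and 15 confine each of j, k, n to the 2 values {2, 3}.
Constraint 19 requires all 3 of them to be distinct, but only 2 values are available — impossible by the pigeonhole principle.

Unsatisfiable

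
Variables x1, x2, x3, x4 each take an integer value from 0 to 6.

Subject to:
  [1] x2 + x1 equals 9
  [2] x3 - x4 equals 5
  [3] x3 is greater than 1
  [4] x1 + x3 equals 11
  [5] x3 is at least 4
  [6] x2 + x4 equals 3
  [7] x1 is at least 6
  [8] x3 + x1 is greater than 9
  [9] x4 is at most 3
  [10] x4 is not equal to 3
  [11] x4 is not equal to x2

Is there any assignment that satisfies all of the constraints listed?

Satisfiable

The assignment x1 = 6, x2 = 3, x3 = 5, x4 = 0 works:
  constraint 1 holds since x2 + x1 = 9.
  constraint 2 holds since x3 - x4 = 5.
  constraint 4 holds since x1 + x3 = 11.
The rest check out directly.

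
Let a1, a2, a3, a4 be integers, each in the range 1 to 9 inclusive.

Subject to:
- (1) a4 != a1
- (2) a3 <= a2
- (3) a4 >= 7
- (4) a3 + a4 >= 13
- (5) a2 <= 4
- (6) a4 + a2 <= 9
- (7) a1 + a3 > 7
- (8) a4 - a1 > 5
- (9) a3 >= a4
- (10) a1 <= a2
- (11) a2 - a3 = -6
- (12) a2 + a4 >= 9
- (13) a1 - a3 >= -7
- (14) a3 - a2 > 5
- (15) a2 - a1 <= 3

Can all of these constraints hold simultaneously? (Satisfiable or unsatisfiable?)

Unsatisfiable

From constraints 3 and 9: a3 ≥ a4 and a4 ≥ 7, so a3 ≥ 7. From constraints 2 and 5: a3 ≤ a2 and a2 ≤ 4, so a3 ≤ 4. But 4 < 7, so no value of a3 works.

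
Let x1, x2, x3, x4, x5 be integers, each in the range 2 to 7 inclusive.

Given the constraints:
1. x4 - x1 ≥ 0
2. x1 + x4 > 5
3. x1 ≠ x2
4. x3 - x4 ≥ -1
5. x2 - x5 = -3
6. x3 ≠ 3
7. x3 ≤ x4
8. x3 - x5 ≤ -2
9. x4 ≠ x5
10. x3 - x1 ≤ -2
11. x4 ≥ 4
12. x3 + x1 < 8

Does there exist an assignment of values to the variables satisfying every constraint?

Unsatisfiable

Constraints 1, 4, and 10 give x1 − x3 ≥ 2, x3 − x4 ≥ -1, x4 − x1 ≥ 0.
Adding all 3 inequalities: the left sides telescope to 0, and the right sides sum to 2 + (-1) + 0 = 1. So 0 ≥ 1, which is false.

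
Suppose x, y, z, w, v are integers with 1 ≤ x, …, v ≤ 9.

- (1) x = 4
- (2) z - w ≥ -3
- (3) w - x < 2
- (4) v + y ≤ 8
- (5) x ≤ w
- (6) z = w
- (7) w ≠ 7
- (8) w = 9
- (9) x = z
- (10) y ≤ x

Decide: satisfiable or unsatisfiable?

Constraint 1 fixes x = 4 and constraint 8 fixes w = 9. Constraints 6 and 9 give x = z = w, so x = w. But 4 ≠ 9 — contradiction.

Unsatisfiable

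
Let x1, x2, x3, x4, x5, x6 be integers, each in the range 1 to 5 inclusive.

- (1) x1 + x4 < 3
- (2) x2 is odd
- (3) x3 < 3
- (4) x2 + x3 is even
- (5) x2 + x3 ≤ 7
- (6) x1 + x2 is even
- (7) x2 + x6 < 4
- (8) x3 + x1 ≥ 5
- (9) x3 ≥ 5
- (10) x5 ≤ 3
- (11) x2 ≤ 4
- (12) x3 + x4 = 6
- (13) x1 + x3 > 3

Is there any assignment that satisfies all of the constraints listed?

Unsatisfiable

From constraint 9: x3 ≥ 5. From constraint 3: x3 ≤ 2. But 2 < 5, so no value of x3 works.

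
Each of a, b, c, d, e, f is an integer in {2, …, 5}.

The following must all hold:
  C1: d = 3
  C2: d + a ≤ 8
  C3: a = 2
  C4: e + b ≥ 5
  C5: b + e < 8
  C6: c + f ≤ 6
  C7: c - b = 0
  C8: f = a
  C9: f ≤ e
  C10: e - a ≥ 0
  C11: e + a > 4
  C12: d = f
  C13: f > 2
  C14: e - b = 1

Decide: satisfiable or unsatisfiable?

Unsatisfiable

Constraint 1 fixes d = 3 and constraint 3 fixes a = 2. Constraints 8 and 12 give d = f = a, so d = a. But 3 ≠ 2 — contradiction.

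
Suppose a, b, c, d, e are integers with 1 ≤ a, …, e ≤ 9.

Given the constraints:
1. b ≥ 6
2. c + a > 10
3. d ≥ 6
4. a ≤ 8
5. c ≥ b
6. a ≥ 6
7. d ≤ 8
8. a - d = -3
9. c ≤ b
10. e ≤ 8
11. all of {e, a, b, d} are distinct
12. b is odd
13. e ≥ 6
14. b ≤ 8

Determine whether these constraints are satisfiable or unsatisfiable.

Unsatisfiable

Constraints 1, 3, 4, 6, 7, 10, 13, and 14 confine each of e, a, b, d to the 3 values {6, …, 8}.
Constraint 11 requires all 4 of them to be distinct, but only 3 values are available — impossible by the pigeonhole principle.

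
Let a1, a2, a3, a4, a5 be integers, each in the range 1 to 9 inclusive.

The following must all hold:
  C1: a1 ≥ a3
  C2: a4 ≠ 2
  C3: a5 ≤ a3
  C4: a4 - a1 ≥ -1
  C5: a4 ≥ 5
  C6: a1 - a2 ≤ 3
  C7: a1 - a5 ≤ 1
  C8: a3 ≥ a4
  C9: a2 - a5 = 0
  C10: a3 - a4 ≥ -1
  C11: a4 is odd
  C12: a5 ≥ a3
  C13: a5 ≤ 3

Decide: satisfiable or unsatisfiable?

Unsatisfiable

From constraints 5 and 8: a3 ≥ a4 and a4 ≥ 5, so a3 ≥ 5. From constraints 12 and 13: a3 ≤ a5 and a5 ≤ 3, so a3 ≤ 3. But 3 < 5, so no value of a3 works.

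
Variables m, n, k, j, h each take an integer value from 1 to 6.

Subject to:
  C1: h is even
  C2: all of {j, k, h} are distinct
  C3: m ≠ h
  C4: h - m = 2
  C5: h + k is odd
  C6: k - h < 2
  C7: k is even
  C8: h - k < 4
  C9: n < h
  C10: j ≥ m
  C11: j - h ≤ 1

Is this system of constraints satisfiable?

Constraint 1 makes h even and constraint 7 makes k even, so h + k must be even. Constraint 5 says h + k is odd — contradiction.

Unsatisfiable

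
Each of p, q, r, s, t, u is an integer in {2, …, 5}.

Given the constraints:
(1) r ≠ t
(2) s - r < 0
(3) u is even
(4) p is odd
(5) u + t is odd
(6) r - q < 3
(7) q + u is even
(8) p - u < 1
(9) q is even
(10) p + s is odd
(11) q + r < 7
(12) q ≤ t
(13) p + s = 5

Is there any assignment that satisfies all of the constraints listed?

Satisfiable

One satisfying assignment is p = 3, q = 2, r = 3, s = 2, t = 5, u = 4.
For the less obvious constraints — constraint 2: s - r = -1; constraint 6: r - q = 1; constraint 8: p - u = -1 — and the others hold by inspection.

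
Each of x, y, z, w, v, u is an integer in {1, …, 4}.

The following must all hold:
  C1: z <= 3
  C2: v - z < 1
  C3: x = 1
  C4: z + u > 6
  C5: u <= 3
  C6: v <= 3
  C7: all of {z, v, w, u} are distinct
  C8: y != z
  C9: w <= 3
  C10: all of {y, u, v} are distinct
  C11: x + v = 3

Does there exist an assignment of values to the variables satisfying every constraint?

Constraints 1, 5, 6, and 9 confine each of z, v, w, u to the 3 values {1, …, 3} (the domain already gives each ≥ 1).
Constraint 7 requires all 4 of them to be distinct, but only 3 values are available — impossible by the pigeonhole principle.

Unsatisfiable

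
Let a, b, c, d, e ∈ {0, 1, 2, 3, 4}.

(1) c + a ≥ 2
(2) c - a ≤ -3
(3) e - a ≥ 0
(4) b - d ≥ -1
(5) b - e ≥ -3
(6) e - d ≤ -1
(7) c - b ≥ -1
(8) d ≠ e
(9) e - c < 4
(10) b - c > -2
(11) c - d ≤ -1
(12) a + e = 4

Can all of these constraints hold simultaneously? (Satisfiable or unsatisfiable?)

Constraints 2, 3, 4, 6, and 7 give c − b ≥ -1, b − d ≥ -1, d − e ≥ 1, e − a ≥ 0, a − c ≥ 3.
Adding all 5 inequalities: the left sides telescope to 0, and the right sides sum to (-1) + (-1) + 1 + 0 + 3 = 2. So 0 ≥ 2, which is false.

Unsatisfiable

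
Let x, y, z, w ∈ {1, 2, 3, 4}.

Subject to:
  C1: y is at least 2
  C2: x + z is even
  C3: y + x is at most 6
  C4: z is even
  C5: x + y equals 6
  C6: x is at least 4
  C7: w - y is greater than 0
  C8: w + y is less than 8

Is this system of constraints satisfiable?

Try x = 4, y = 2, z = 2, w = 4.
Check constraint 3: y + x = 6; constraint 5: x + y = 6. The remaining constraints are straightforward to verify.

Satisfiable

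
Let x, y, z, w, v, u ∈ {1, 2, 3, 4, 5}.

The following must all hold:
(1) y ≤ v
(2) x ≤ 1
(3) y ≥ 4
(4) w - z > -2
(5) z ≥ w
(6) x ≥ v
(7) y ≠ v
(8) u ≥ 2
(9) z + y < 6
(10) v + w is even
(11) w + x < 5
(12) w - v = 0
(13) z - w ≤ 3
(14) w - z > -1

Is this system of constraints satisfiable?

Unsatisfiable

From constraints 1 and 3: v ≥ y and y ≥ 4, so v ≥ 4. From constraints 2 and 6: v ≤ x and x ≤ 1, so v ≤ 1. But 1 < 4, so no value of v works.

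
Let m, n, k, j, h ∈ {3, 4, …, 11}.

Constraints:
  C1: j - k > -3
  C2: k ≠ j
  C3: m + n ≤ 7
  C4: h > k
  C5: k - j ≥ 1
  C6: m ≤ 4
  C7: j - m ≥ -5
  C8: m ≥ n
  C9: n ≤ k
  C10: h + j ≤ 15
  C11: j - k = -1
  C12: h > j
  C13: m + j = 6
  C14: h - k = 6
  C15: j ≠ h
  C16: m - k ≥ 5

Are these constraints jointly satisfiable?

Constraints 5, 7, and 16 give j − m ≥ -5, m − k ≥ 5, k − j ≥ 1.
Adding all 3 inequalities: the left sides telescope to 0, and the right sides sum to (-5) + 5 + 1 = 1. So 0 ≥ 1, which is false.

Unsatisfiable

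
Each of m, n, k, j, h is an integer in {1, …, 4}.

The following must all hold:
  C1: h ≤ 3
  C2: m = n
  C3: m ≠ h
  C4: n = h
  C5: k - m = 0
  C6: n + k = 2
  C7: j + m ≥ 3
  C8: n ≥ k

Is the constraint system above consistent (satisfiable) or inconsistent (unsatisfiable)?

Unsatisfiable

From constraints 2 and 4, m = n = h, so m = h. But constraint 3 says m ≠ h. Contradiction.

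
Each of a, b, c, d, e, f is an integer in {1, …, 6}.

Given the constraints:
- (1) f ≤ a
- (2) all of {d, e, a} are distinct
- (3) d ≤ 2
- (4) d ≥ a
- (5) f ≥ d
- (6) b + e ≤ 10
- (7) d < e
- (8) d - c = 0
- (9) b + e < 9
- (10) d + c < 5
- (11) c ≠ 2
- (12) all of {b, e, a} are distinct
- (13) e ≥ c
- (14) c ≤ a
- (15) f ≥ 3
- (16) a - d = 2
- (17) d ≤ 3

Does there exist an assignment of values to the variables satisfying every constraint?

Unsatisfiable

From constraints 1 and 15: a ≥ f and f ≥ 3, so a ≥ 3. From constraints 3 and 4: a ≤ d and d ≤ 2, so a ≤ 2. But 2 < 3, so no value of a works.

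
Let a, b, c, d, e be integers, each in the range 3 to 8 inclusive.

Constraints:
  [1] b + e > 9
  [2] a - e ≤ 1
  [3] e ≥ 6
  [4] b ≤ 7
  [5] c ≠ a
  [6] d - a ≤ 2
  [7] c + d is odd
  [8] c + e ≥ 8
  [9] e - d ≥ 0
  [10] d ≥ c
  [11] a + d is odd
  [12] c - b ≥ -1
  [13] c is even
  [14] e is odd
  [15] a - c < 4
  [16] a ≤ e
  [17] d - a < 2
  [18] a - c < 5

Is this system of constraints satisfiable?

Try a = 6, b = 5, c = 4, d = 7, e = 7.
Check constraint 1: b + e = 12; constraint 2: a - e = -1; constraint 6: d - a = 1. The remaining constraints are straightforward to verify.

Satisfiable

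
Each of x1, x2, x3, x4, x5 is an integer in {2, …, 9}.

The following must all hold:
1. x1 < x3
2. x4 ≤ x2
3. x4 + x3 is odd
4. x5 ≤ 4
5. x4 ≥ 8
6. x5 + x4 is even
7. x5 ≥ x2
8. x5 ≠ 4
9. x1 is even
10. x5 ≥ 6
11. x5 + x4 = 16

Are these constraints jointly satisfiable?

From constraints 2 and 5: x2 ≥ x4 and x4 ≥ 8, so x2 ≥ 8. From constraints 4 and 7: x2 ≤ x5 and x5 ≤ 4, so x2 ≤ 4. But 4 < 8, so no value of x2 works.

Unsatisfiable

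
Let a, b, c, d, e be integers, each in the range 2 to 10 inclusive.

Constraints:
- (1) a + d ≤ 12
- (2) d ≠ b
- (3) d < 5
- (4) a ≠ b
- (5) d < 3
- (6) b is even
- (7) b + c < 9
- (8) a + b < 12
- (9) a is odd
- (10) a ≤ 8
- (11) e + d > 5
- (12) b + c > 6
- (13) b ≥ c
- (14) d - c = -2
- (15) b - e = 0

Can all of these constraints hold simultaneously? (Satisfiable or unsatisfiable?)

Try a = 7, b = 4, c = 4, d = 2, e = 4.
Check constraint 1: a + d = 9; constraint 7: b + c = 8; constraint 8: a + b = 11. The remaining constraints are straightforward to verify.

Satisfiable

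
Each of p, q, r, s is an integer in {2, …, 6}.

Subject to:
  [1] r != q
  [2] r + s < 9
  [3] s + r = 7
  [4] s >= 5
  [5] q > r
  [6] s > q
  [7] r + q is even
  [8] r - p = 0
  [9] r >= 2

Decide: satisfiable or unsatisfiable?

Satisfiable

Setting (p, q, r, s) = (2, 4, 2, 5) satisfies everything: constraint 2: r + s = 7; constraint 3: s + r = 7; constraint 8: r - p = 0, and the others follow.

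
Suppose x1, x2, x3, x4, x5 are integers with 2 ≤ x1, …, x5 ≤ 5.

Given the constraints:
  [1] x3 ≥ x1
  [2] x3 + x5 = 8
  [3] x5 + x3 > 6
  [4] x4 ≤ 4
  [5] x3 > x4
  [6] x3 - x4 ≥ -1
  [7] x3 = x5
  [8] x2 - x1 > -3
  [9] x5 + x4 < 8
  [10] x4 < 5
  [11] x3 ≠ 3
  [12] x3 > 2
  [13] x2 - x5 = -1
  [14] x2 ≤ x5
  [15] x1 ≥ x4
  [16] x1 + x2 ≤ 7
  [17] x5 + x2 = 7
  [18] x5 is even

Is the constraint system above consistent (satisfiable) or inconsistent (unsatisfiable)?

Try x1 = 4, x2 = 3, x3 = 4, x4 = 3, x5 = 4.
Check constraint 2: x3 + x5 = 8; constraint 3: x5 + x3 = 8. The remaining constraints are straightforward to verify.

Satisfiable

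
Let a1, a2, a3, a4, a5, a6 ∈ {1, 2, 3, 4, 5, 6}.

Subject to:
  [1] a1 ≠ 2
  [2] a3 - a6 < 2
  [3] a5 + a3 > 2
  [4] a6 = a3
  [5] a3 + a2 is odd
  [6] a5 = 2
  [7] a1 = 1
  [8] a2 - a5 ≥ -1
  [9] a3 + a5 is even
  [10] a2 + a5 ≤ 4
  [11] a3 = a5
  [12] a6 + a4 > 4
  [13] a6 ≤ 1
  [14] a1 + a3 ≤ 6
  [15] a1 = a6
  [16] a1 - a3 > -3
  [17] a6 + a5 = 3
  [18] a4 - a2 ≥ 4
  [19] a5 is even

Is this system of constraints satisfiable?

Unsatisfiable

Constraint 7 fixes a1 = 1 and constraint 6 fixes a5 = 2. Constraints 4, 11, and 15 give a1 = a6 = a3 = a5, so a1 = a5. But 1 ≠ 2 — contradiction.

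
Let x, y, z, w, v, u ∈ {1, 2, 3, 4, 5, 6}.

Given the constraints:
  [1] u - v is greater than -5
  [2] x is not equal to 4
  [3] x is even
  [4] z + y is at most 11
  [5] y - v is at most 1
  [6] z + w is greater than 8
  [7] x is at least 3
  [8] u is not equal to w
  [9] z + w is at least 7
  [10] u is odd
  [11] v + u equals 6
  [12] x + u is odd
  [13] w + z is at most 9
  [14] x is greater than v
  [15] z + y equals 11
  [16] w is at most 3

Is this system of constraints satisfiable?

Setting (x, y, z, w, v, u) = (6, 5, 6, 3, 5, 1) satisfies everything: constraint 1: u - v = -4; constraint 4: z + y = 11, and the others follow.

Satisfiable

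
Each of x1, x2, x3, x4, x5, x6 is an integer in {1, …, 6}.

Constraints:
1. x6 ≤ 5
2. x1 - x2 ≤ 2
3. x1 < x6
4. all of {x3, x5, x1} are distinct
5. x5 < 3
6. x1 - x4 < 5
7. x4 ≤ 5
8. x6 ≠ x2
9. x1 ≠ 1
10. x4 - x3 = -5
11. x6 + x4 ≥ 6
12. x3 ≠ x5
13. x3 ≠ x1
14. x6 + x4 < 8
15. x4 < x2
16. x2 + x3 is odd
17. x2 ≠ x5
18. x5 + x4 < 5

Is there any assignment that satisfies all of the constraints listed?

Satisfiable

Setting (x1, x2, x3, x4, x5, x6) = (3, 3, 6, 1, 1, 5) satisfies everything: constraint 2: x1 - x2 = 0; constraint 6: x1 - x4 = 2; constraint 10: x4 - x3 = -5, and the others follow.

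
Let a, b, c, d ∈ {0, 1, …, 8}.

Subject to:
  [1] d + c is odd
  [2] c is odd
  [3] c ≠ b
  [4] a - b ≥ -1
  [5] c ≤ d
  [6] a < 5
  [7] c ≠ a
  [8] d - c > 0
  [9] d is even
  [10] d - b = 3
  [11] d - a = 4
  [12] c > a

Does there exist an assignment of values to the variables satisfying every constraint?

Take a = 0, b = 1, c = 3, d = 4. Then constraint 4: a - b = -1; constraint 8: d - c = 1, and every other listed constraint is also met.

Satisfiable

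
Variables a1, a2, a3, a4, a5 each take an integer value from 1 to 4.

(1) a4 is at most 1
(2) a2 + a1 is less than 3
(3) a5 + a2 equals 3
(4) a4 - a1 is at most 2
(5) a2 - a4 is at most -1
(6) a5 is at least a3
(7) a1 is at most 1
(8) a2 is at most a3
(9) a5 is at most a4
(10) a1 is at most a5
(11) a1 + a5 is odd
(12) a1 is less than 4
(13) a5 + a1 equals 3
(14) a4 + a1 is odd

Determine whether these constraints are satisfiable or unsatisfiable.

Unsatisfiable

From constraints 1 and 9: a5 ≤ a4 ≤ 1. From constraint 7: a1 ≤ 1. Hence a5 + a1 ≤ 2. But constraint 13 requires a5 + a1 = 3, and 3 > 2. Contradiction.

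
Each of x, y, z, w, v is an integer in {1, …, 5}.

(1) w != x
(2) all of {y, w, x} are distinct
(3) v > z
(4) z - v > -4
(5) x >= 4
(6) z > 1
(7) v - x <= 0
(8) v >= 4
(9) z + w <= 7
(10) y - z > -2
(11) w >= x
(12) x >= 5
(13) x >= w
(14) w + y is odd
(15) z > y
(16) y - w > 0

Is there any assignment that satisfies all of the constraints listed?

Unsatisfiable

Constraints 3, 7, 11, 15, and 16 give y < z, z < v, v ≤ x, x ≤ w, w < y. Chaining: y < z < v ≤ x ≤ w < y, which forces y < y — impossible.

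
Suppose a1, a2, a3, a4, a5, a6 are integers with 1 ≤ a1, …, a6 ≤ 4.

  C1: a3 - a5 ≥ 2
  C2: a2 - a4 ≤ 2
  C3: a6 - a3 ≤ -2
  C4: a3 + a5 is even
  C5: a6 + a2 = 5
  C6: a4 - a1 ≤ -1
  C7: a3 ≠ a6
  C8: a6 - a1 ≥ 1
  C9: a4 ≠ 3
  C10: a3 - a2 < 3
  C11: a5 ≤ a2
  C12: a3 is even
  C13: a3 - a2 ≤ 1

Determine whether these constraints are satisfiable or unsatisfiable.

Constraints 2, 3, 6, 8, and 13 give a2 − a3 ≥ -1, a3 − a6 ≥ 2, a6 − a1 ≥ 1, a1 − a4 ≥ 1, a4 − a2 ≥ -2.
Adding all 5 inequalities: the left sides telescope to 0, and the right sides sum to (-1) + 2 + 1 + 1 + (-2) = 1. So 0 ≥ 1, which is false.

Unsatisfiable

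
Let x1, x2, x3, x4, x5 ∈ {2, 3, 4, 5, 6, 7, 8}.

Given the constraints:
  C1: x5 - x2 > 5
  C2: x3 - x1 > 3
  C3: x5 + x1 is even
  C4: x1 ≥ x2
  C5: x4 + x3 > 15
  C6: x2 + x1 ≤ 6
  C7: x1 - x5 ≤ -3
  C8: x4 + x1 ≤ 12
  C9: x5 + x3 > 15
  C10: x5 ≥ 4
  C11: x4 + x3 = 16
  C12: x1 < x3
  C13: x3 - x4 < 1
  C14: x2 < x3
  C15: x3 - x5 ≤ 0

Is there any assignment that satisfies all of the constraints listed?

Try x1 = 4, x2 = 2, x3 = 8, x4 = 8, x5 = 8.
Check constraint 1: x5 - x2 = 6; constraint 2: x3 - x1 = 4. The remaining constraints are straightforward to verify.

Satisfiable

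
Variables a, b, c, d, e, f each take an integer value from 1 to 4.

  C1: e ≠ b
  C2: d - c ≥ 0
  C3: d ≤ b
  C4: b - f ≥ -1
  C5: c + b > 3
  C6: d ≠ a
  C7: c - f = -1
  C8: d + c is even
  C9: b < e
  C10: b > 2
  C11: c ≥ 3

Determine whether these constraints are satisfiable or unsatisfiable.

Satisfiable

The assignment a = 4, b = 3, c = 3, d = 3, e = 4, f = 4 works:
  constraint 2 holds since d - c = 0.
  constraint 4 holds since b - f = -1.
The rest check out directly.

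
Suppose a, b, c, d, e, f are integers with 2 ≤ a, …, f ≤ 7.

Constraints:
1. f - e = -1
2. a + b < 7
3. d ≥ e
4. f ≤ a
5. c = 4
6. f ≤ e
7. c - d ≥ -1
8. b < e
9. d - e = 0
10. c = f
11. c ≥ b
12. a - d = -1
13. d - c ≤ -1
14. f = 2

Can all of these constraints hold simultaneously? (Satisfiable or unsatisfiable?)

Unsatisfiable

Constraint 5 fixes c = 4 and constraint 14 fixes f = 2, but constraint 10 requires c = f. Since 4 ≠ 2, contradiction.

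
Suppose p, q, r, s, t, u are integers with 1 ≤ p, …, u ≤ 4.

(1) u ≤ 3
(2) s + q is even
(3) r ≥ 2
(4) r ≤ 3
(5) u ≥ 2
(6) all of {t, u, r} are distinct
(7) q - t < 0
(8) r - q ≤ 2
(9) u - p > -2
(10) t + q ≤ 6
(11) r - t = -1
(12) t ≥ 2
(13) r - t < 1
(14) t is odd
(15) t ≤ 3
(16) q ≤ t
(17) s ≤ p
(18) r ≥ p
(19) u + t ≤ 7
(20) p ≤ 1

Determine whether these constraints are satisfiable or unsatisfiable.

Unsatisfiable

Constraints 1, 3, 4, 5, 12, and 15 confine each of t, u, r to the 2 values {2, 3}.
Constraint 6 requires all 3 of them to be distinct, but only 2 values are available — impossible by the pigeonhole principle.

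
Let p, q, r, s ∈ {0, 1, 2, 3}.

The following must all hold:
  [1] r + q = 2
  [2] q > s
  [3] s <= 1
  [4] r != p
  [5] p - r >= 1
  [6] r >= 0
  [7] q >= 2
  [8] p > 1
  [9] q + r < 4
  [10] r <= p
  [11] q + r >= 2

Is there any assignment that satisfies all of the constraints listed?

The assignment p = 2, q = 2, r = 0, s = 1 works:
  constraint 1 holds since r + q = 2.
  constraint 5 holds since p - r = 2.
The rest check out directly.

Satisfiable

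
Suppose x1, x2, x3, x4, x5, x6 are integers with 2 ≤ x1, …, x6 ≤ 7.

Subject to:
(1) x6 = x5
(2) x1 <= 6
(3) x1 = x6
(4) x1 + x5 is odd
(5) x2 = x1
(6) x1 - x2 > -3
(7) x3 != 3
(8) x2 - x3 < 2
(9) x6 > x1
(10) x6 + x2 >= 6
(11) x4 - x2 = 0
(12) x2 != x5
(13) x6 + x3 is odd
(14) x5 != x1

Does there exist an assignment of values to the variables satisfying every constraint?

From constraints 1, 3, and 5, x2 = x1 = x6 = x5, so x2 = x5. But constraint 12 says x2 ≠ x5. Contradiction.

Unsatisfiable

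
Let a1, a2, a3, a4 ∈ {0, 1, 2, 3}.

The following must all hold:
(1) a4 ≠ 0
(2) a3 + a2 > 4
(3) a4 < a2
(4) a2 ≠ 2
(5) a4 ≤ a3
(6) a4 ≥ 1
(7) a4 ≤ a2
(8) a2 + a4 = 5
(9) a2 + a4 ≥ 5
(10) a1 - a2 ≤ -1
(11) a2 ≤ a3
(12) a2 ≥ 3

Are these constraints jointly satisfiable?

Satisfiable

Try a1 = 1, a2 = 3, a3 = 3, a4 = 2.
Check constraint 2: a3 + a2 = 6; constraint 8: a2 + a4 = 5. The remaining constraints are straightforward to verify.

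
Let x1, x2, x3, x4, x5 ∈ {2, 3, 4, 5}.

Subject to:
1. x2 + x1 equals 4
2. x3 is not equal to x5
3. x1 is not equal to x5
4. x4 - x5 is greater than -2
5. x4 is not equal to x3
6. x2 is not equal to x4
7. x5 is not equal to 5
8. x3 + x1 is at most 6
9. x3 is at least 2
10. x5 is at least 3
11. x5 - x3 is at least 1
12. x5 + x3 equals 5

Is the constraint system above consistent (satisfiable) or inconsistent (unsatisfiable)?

Satisfiable

Setting (x1, x2, x3, x4, x5) = (2, 2, 2, 3, 3) satisfies everything: constraint 1: x2 + x1 = 4; constraint 4: x4 - x5 = 0, and the others follow.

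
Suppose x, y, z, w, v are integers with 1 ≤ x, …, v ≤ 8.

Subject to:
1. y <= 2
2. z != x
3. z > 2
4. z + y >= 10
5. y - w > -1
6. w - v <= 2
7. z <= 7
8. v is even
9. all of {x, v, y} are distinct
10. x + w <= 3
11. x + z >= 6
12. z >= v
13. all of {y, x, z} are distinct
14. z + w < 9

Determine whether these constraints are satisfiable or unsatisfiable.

From constraint 7: z ≤ 7. From constraint 1: y ≤ 2. Hence z + y ≤ 9. But constraint 4 requires z + y ≥ 10, and 10 > 9. Contradiction.

Unsatisfiable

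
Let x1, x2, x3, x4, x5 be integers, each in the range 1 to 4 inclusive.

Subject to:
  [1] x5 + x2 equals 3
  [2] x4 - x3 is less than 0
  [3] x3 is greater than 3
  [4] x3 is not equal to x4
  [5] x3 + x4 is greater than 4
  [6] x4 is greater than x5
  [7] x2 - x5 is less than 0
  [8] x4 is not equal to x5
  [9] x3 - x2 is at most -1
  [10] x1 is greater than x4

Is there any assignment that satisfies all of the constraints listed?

Constraints 2, 6, 7, and 9 give x5 < x4, x4 < x3, x3 < x2, x2 < x5. Chaining: x5 < x4 < x3 < x2 < x5, which forces x5 < x5 — impossible.

Unsatisfiable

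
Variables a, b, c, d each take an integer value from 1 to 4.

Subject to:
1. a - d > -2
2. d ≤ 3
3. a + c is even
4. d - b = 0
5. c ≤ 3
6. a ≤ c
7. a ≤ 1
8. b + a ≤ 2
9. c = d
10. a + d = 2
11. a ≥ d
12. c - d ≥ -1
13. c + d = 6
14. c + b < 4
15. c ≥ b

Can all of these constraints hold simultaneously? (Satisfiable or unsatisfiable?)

Unsatisfiable

From constraint 5: c ≤ 3. From constraints 7 and 11: d ≤ a ≤ 1. Hence c + d ≤ 4. But constraint 13 requires c + d = 6, and 6 > 4. Contradiction.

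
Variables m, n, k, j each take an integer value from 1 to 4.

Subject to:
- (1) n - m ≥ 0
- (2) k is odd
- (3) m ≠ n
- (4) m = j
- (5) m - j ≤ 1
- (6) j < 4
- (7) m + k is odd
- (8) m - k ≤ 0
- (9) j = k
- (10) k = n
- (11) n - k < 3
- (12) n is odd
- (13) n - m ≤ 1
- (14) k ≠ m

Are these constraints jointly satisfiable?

Unsatisfiable

From constraints 4, 9, and 10, m = j = k = n, so m = n. But constraint 3 says m ≠ n. Contradiction.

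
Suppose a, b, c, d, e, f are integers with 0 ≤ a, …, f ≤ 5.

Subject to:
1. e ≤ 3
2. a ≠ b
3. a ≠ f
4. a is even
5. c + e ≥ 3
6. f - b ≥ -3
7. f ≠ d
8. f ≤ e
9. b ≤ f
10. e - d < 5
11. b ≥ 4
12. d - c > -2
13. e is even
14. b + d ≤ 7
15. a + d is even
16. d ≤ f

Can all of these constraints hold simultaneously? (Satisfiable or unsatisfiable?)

Unsatisfiable

From constraints 9 and 11: f ≥ b and b ≥ 4, so f ≥ 4. From constraints 1 and 8: f ≤ e and e ≤ 3, so f ≤ 3. But 3 < 4, so no value of f works.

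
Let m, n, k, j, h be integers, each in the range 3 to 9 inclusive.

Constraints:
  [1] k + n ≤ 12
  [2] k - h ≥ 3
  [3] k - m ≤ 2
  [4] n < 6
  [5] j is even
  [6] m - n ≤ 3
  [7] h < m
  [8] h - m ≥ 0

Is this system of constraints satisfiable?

Unsatisfiable

Constraints 2, 3, and 8 give m − k ≥ -2, k − h ≥ 3, h − m ≥ 0.
Adding all 3 inequalities: the left sides telescope to 0, and the right sides sum to (-2) + 3 + 0 = 1. So 0 ≥ 1, which is false.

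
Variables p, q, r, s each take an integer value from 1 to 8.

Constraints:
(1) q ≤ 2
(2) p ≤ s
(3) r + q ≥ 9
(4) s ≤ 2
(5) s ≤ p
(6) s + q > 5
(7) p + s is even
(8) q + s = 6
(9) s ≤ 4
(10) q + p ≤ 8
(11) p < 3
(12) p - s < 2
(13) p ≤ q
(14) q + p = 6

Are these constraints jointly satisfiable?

From constraint 1: q ≤ 2. From constraints 2 and 4: p ≤ s ≤ 2. Hence q + p ≤ 4. But constraint 14 requires q + p = 6, and 6 > 4. Contradiction.

Unsatisfiable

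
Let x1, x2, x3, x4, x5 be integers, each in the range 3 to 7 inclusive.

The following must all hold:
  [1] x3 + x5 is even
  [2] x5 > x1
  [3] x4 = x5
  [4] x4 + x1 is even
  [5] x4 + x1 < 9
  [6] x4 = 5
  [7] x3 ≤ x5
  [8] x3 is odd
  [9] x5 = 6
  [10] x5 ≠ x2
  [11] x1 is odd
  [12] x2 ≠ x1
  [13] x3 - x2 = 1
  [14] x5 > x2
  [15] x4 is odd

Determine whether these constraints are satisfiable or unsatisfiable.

Unsatisfiable

Constraint 6 fixes x4 = 5 and constraint 9 fixes x5 = 6, but constraint 3 requires x4 = x5. Since 5 ≠ 6, contradiction.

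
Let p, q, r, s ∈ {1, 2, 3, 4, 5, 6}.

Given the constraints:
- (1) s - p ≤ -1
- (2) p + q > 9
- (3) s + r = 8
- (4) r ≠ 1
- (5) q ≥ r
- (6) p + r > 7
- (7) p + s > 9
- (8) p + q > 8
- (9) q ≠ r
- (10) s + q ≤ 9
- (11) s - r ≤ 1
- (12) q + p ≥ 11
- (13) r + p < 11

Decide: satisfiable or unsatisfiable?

Satisfiable

Take p = 6, q = 5, r = 4, s = 4. Then constraint 1: s - p = -2; constraint 2: p + q = 11; constraint 3: s + r = 8, and every other listed constraint is also met.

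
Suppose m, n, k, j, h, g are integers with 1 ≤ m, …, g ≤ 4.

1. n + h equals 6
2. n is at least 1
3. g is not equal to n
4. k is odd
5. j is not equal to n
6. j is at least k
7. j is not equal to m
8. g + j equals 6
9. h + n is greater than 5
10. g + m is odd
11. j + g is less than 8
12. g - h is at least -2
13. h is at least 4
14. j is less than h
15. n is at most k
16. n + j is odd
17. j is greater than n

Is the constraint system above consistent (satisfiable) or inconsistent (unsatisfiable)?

Take m = 4, n = 2, k = 3, j = 3, h = 4, g = 3. Then constraint 1: n + h = 6; constraint 8: g + j = 6, and every other listed constraint is also met.

Satisfiable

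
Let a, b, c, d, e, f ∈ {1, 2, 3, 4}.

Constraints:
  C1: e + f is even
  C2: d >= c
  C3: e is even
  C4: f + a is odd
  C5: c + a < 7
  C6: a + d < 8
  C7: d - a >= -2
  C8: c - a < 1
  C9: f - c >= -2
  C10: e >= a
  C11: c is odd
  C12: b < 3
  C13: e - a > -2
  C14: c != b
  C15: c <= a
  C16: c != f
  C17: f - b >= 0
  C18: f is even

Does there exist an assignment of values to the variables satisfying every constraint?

The assignment a = 3, b = 1, c = 3, d = 3, e = 4, f = 2 works:
  constraint 5 holds since c + a = 6.
  constraint 6 holds since a + d = 6.
  constraint 7 holds since d - a = 0.
The rest check out directly.

Satisfiable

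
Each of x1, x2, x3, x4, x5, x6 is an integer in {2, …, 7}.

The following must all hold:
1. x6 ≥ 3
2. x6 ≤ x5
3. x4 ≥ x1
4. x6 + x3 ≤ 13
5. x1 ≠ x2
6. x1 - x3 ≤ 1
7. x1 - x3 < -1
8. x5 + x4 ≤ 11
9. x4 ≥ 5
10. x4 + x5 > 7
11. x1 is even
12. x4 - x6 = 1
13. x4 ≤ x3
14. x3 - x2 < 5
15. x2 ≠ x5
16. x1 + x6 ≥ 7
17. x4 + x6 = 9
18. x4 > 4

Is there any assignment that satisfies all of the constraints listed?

The assignment x1 = 4, x2 = 2, x3 = 6, x4 = 5, x5 = 4, x6 = 4 works:
  constraint 4 holds since x6 + x3 = 10.
  constraint 6 holds since x1 - x3 = -2.
  constraint 7 holds since x1 - x3 = -2.
The rest check out directly.

Satisfiable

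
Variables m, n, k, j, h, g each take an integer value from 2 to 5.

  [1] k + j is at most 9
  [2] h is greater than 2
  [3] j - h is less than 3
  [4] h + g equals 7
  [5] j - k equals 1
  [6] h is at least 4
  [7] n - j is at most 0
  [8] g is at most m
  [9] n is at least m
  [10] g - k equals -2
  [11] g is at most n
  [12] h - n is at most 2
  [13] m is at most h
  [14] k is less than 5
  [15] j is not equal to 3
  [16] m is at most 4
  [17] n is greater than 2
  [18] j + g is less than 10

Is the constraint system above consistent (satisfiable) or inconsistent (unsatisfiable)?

Satisfiable

Try m = 4, n = 5, k = 4, j = 5, h = 5, g = 2.
Check constraint 1: k + j = 9; constraint 3: j - h = 0; constraint 4: h + g = 7. The remaining constraints are straightforward to verify.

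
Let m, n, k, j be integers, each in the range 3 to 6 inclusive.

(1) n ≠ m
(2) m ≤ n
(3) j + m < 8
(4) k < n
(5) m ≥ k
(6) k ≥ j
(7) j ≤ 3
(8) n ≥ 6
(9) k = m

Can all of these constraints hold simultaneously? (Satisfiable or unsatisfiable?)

Try m = 3, n = 6, k = 3, j = 3.
Check constraint 2: m = 3, n = 6; constraint 3: j + m = 6. The remaining constraints are straightforward to verify.

Satisfiable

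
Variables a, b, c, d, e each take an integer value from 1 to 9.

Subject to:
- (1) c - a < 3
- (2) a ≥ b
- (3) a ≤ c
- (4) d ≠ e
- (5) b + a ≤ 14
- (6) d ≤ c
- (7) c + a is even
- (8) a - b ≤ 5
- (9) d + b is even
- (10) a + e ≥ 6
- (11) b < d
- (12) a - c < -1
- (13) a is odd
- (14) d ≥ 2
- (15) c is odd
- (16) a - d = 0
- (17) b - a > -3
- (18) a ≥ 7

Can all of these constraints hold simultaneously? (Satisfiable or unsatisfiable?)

Satisfiable

Setting (a, b, c, d, e) = (7, 5, 9, 7, 1) satisfies everything: constraint 1: c - a = 2; constraint 5: b + a = 12, and the others follow.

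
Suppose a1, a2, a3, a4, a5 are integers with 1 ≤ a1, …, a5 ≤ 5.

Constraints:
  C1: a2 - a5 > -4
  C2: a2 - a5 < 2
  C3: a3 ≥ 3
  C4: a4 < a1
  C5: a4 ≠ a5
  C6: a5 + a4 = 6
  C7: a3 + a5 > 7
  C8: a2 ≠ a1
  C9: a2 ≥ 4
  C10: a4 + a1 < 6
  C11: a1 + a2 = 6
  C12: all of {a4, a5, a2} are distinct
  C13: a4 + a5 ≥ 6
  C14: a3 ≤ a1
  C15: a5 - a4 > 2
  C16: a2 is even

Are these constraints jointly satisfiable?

From constraints 3 and 14: a1 ≥ a3 ≥ 3. From constraint 9: a2 ≥ 4. Hence a1 + a2 ≥ 7. But constraint 11 requires a1 + a2 = 6, and 6 < 7. Contradiction.

Unsatisfiable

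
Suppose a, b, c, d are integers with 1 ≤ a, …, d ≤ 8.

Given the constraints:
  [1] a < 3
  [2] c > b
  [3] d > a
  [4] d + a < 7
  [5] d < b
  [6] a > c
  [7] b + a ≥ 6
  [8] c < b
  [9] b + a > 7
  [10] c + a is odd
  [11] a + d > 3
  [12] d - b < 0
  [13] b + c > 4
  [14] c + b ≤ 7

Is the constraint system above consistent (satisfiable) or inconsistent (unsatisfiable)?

Constraints 2, 3, 6, and 12 give a < d, d < b, b < c, c < a. Chaining: a < d < b < c < a, which forces a < a — impossible.

Unsatisfiable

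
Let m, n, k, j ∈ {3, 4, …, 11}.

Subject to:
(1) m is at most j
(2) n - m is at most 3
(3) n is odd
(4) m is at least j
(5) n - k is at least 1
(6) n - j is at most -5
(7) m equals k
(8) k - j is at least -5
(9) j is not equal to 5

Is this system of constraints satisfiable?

Unsatisfiable

Constraints 5, 6, and 8 give j − n ≥ 5, n − k ≥ 1, k − j ≥ -5.
Adding all 3 inequalities: the left sides telescope to 0, and the right sides sum to 5 + 1 + (-5) = 1. So 0 ≥ 1, which is false.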